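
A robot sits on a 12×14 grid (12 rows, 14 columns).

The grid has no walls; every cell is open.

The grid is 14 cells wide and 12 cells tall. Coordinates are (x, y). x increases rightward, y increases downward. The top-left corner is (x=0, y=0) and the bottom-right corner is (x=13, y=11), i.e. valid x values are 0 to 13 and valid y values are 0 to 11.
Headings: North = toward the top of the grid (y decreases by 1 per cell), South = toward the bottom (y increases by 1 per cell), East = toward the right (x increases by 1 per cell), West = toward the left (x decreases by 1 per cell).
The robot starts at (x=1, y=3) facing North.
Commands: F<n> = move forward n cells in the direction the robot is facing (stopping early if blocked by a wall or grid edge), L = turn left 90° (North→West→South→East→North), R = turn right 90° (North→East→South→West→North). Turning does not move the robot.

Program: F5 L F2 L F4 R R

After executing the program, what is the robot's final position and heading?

Start: (x=1, y=3), facing North
  F5: move forward 3/5 (blocked), now at (x=1, y=0)
  L: turn left, now facing West
  F2: move forward 1/2 (blocked), now at (x=0, y=0)
  L: turn left, now facing South
  F4: move forward 4, now at (x=0, y=4)
  R: turn right, now facing West
  R: turn right, now facing North
Final: (x=0, y=4), facing North

Answer: Final position: (x=0, y=4), facing North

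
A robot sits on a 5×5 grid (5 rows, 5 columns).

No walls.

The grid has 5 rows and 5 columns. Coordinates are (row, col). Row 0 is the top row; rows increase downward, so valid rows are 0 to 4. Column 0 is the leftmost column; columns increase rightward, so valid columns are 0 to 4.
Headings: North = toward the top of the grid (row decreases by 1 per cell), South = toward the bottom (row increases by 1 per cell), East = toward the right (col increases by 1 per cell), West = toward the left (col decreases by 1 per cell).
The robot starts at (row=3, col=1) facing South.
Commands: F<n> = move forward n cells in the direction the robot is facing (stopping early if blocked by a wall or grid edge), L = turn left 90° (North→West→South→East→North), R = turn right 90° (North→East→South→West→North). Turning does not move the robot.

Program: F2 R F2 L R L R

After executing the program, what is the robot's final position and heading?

Answer: Final position: (row=4, col=0), facing West

Derivation:
Start: (row=3, col=1), facing South
  F2: move forward 1/2 (blocked), now at (row=4, col=1)
  R: turn right, now facing West
  F2: move forward 1/2 (blocked), now at (row=4, col=0)
  L: turn left, now facing South
  R: turn right, now facing West
  L: turn left, now facing South
  R: turn right, now facing West
Final: (row=4, col=0), facing West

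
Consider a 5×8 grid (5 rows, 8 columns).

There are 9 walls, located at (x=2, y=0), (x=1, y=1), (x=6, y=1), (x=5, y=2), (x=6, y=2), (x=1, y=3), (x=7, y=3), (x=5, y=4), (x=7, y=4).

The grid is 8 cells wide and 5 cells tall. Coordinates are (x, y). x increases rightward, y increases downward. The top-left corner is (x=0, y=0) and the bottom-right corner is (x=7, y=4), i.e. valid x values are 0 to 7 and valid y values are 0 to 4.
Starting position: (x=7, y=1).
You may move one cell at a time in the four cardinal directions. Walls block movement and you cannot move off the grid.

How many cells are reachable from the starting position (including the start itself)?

Answer: Reachable cells: 31

Derivation:
BFS flood-fill from (x=7, y=1):
  Distance 0: (x=7, y=1)
  Distance 1: (x=7, y=0), (x=7, y=2)
  Distance 2: (x=6, y=0)
  Distance 3: (x=5, y=0)
  Distance 4: (x=4, y=0), (x=5, y=1)
  Distance 5: (x=3, y=0), (x=4, y=1)
  Distance 6: (x=3, y=1), (x=4, y=2)
  Distance 7: (x=2, y=1), (x=3, y=2), (x=4, y=3)
  Distance 8: (x=2, y=2), (x=3, y=3), (x=5, y=3), (x=4, y=4)
  Distance 9: (x=1, y=2), (x=2, y=3), (x=6, y=3), (x=3, y=4)
  Distance 10: (x=0, y=2), (x=2, y=4), (x=6, y=4)
  Distance 11: (x=0, y=1), (x=0, y=3), (x=1, y=4)
  Distance 12: (x=0, y=0), (x=0, y=4)
  Distance 13: (x=1, y=0)
Total reachable: 31 (grid has 31 open cells total)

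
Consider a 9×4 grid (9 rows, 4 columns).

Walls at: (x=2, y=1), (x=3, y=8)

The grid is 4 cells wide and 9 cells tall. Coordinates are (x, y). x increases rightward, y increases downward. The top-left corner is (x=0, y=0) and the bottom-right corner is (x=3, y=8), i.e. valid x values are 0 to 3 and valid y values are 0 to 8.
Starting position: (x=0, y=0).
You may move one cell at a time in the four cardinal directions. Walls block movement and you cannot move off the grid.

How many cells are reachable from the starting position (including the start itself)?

BFS flood-fill from (x=0, y=0):
  Distance 0: (x=0, y=0)
  Distance 1: (x=1, y=0), (x=0, y=1)
  Distance 2: (x=2, y=0), (x=1, y=1), (x=0, y=2)
  Distance 3: (x=3, y=0), (x=1, y=2), (x=0, y=3)
  Distance 4: (x=3, y=1), (x=2, y=2), (x=1, y=3), (x=0, y=4)
  Distance 5: (x=3, y=2), (x=2, y=3), (x=1, y=4), (x=0, y=5)
  Distance 6: (x=3, y=3), (x=2, y=4), (x=1, y=5), (x=0, y=6)
  Distance 7: (x=3, y=4), (x=2, y=5), (x=1, y=6), (x=0, y=7)
  Distance 8: (x=3, y=5), (x=2, y=6), (x=1, y=7), (x=0, y=8)
  Distance 9: (x=3, y=6), (x=2, y=7), (x=1, y=8)
  Distance 10: (x=3, y=7), (x=2, y=8)
Total reachable: 34 (grid has 34 open cells total)

Answer: Reachable cells: 34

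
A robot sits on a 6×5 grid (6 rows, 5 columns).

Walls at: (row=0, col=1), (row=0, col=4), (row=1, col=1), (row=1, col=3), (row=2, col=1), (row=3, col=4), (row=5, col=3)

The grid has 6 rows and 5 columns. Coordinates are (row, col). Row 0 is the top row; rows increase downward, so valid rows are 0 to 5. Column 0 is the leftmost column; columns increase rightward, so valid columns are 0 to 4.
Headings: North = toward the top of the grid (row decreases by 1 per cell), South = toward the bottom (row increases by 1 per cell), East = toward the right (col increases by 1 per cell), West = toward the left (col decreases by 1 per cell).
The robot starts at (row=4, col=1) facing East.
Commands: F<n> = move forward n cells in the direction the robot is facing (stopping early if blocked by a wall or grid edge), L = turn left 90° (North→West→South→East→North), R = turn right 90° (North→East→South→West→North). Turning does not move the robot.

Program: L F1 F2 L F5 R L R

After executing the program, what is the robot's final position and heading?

Answer: Final position: (row=3, col=0), facing North

Derivation:
Start: (row=4, col=1), facing East
  L: turn left, now facing North
  F1: move forward 1, now at (row=3, col=1)
  F2: move forward 0/2 (blocked), now at (row=3, col=1)
  L: turn left, now facing West
  F5: move forward 1/5 (blocked), now at (row=3, col=0)
  R: turn right, now facing North
  L: turn left, now facing West
  R: turn right, now facing North
Final: (row=3, col=0), facing North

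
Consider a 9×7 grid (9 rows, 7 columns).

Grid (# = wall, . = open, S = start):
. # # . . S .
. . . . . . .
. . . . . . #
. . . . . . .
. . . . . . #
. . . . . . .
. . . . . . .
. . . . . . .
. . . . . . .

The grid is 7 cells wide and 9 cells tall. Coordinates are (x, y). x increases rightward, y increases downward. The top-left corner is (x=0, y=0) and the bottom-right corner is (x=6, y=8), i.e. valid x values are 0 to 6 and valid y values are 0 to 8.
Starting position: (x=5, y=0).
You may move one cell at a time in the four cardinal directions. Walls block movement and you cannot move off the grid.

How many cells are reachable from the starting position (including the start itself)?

Answer: Reachable cells: 59

Derivation:
BFS flood-fill from (x=5, y=0):
  Distance 0: (x=5, y=0)
  Distance 1: (x=4, y=0), (x=6, y=0), (x=5, y=1)
  Distance 2: (x=3, y=0), (x=4, y=1), (x=6, y=1), (x=5, y=2)
  Distance 3: (x=3, y=1), (x=4, y=2), (x=5, y=3)
  Distance 4: (x=2, y=1), (x=3, y=2), (x=4, y=3), (x=6, y=3), (x=5, y=4)
  Distance 5: (x=1, y=1), (x=2, y=2), (x=3, y=3), (x=4, y=4), (x=5, y=5)
  Distance 6: (x=0, y=1), (x=1, y=2), (x=2, y=3), (x=3, y=4), (x=4, y=5), (x=6, y=5), (x=5, y=6)
  Distance 7: (x=0, y=0), (x=0, y=2), (x=1, y=3), (x=2, y=4), (x=3, y=5), (x=4, y=6), (x=6, y=6), (x=5, y=7)
  Distance 8: (x=0, y=3), (x=1, y=4), (x=2, y=5), (x=3, y=6), (x=4, y=7), (x=6, y=7), (x=5, y=8)
  Distance 9: (x=0, y=4), (x=1, y=5), (x=2, y=6), (x=3, y=7), (x=4, y=8), (x=6, y=8)
  Distance 10: (x=0, y=5), (x=1, y=6), (x=2, y=7), (x=3, y=8)
  Distance 11: (x=0, y=6), (x=1, y=7), (x=2, y=8)
  Distance 12: (x=0, y=7), (x=1, y=8)
  Distance 13: (x=0, y=8)
Total reachable: 59 (grid has 59 open cells total)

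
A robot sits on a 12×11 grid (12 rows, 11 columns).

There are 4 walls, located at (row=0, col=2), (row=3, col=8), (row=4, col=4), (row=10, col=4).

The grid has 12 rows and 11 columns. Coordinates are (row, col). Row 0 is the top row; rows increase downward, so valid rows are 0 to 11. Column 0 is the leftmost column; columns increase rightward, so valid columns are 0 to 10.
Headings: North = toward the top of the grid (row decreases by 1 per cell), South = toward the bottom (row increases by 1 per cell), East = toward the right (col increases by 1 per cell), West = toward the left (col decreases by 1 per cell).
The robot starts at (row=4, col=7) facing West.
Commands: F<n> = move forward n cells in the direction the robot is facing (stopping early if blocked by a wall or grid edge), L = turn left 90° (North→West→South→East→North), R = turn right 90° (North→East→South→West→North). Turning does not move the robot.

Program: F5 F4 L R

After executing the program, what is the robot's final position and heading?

Start: (row=4, col=7), facing West
  F5: move forward 2/5 (blocked), now at (row=4, col=5)
  F4: move forward 0/4 (blocked), now at (row=4, col=5)
  L: turn left, now facing South
  R: turn right, now facing West
Final: (row=4, col=5), facing West

Answer: Final position: (row=4, col=5), facing West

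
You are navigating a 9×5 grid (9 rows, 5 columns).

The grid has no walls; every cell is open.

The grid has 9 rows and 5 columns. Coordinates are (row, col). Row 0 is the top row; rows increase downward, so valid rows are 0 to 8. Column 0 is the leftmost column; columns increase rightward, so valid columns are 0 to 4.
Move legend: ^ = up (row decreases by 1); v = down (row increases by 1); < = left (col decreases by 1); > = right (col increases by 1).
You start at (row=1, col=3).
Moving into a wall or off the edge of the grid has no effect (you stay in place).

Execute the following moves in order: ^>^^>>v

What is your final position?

Answer: Final position: (row=1, col=4)

Derivation:
Start: (row=1, col=3)
  ^ (up): (row=1, col=3) -> (row=0, col=3)
  > (right): (row=0, col=3) -> (row=0, col=4)
  ^ (up): blocked, stay at (row=0, col=4)
  ^ (up): blocked, stay at (row=0, col=4)
  > (right): blocked, stay at (row=0, col=4)
  > (right): blocked, stay at (row=0, col=4)
  v (down): (row=0, col=4) -> (row=1, col=4)
Final: (row=1, col=4)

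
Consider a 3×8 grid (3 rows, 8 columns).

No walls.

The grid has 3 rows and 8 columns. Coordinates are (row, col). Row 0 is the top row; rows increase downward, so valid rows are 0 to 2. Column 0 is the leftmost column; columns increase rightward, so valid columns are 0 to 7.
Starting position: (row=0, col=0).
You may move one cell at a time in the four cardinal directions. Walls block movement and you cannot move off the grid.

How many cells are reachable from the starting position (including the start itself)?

BFS flood-fill from (row=0, col=0):
  Distance 0: (row=0, col=0)
  Distance 1: (row=0, col=1), (row=1, col=0)
  Distance 2: (row=0, col=2), (row=1, col=1), (row=2, col=0)
  Distance 3: (row=0, col=3), (row=1, col=2), (row=2, col=1)
  Distance 4: (row=0, col=4), (row=1, col=3), (row=2, col=2)
  Distance 5: (row=0, col=5), (row=1, col=4), (row=2, col=3)
  Distance 6: (row=0, col=6), (row=1, col=5), (row=2, col=4)
  Distance 7: (row=0, col=7), (row=1, col=6), (row=2, col=5)
  Distance 8: (row=1, col=7), (row=2, col=6)
  Distance 9: (row=2, col=7)
Total reachable: 24 (grid has 24 open cells total)

Answer: Reachable cells: 24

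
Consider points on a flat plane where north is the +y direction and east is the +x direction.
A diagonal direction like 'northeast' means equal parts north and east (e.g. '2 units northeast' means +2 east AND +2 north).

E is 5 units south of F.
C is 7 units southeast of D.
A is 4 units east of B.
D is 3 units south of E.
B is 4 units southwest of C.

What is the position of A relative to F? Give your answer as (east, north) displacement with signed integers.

Answer: A is at (east=7, north=-19) relative to F.

Derivation:
Place F at the origin (east=0, north=0).
  E is 5 units south of F: delta (east=+0, north=-5); E at (east=0, north=-5).
  D is 3 units south of E: delta (east=+0, north=-3); D at (east=0, north=-8).
  C is 7 units southeast of D: delta (east=+7, north=-7); C at (east=7, north=-15).
  B is 4 units southwest of C: delta (east=-4, north=-4); B at (east=3, north=-19).
  A is 4 units east of B: delta (east=+4, north=+0); A at (east=7, north=-19).
Therefore A relative to F: (east=7, north=-19).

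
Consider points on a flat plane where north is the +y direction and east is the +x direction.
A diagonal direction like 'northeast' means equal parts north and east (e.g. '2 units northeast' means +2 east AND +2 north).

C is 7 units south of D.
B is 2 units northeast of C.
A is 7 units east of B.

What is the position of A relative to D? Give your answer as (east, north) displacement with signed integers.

Answer: A is at (east=9, north=-5) relative to D.

Derivation:
Place D at the origin (east=0, north=0).
  C is 7 units south of D: delta (east=+0, north=-7); C at (east=0, north=-7).
  B is 2 units northeast of C: delta (east=+2, north=+2); B at (east=2, north=-5).
  A is 7 units east of B: delta (east=+7, north=+0); A at (east=9, north=-5).
Therefore A relative to D: (east=9, north=-5).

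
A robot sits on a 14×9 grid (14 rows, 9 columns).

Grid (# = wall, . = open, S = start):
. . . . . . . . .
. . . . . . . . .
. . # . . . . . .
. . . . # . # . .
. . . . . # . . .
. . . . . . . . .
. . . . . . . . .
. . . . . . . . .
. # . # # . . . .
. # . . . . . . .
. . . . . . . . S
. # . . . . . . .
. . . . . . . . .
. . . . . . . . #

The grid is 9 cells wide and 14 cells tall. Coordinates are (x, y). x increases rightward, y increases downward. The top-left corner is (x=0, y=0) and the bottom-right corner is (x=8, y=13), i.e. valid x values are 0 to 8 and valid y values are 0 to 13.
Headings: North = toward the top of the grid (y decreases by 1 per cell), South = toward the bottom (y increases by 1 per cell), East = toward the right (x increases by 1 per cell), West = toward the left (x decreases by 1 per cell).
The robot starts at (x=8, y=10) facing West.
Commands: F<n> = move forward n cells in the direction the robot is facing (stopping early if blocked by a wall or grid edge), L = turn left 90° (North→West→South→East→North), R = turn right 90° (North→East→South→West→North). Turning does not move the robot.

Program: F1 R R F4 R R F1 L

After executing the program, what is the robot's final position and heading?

Answer: Final position: (x=7, y=10), facing South

Derivation:
Start: (x=8, y=10), facing West
  F1: move forward 1, now at (x=7, y=10)
  R: turn right, now facing North
  R: turn right, now facing East
  F4: move forward 1/4 (blocked), now at (x=8, y=10)
  R: turn right, now facing South
  R: turn right, now facing West
  F1: move forward 1, now at (x=7, y=10)
  L: turn left, now facing South
Final: (x=7, y=10), facing South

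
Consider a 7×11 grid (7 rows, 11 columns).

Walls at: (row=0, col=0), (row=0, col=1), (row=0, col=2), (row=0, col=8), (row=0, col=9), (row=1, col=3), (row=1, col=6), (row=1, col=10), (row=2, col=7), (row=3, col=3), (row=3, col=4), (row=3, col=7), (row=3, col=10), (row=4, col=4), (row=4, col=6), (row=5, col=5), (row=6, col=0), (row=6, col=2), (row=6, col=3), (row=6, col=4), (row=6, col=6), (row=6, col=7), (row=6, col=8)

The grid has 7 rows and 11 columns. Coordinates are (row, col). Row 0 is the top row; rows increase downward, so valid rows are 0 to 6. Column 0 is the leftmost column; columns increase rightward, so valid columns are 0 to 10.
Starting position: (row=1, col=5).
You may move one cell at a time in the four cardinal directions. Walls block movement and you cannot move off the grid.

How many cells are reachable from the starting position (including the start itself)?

BFS flood-fill from (row=1, col=5):
  Distance 0: (row=1, col=5)
  Distance 1: (row=0, col=5), (row=1, col=4), (row=2, col=5)
  Distance 2: (row=0, col=4), (row=0, col=6), (row=2, col=4), (row=2, col=6), (row=3, col=5)
  Distance 3: (row=0, col=3), (row=0, col=7), (row=2, col=3), (row=3, col=6), (row=4, col=5)
  Distance 4: (row=1, col=7), (row=2, col=2)
  Distance 5: (row=1, col=2), (row=1, col=8), (row=2, col=1), (row=3, col=2)
  Distance 6: (row=1, col=1), (row=1, col=9), (row=2, col=0), (row=2, col=8), (row=3, col=1), (row=4, col=2)
  Distance 7: (row=1, col=0), (row=2, col=9), (row=3, col=0), (row=3, col=8), (row=4, col=1), (row=4, col=3), (row=5, col=2)
  Distance 8: (row=2, col=10), (row=3, col=9), (row=4, col=0), (row=4, col=8), (row=5, col=1), (row=5, col=3)
  Distance 9: (row=4, col=7), (row=4, col=9), (row=5, col=0), (row=5, col=4), (row=5, col=8), (row=6, col=1)
  Distance 10: (row=4, col=10), (row=5, col=7), (row=5, col=9)
  Distance 11: (row=5, col=6), (row=5, col=10), (row=6, col=9)
  Distance 12: (row=6, col=10)
Total reachable: 52 (grid has 54 open cells total)

Answer: Reachable cells: 52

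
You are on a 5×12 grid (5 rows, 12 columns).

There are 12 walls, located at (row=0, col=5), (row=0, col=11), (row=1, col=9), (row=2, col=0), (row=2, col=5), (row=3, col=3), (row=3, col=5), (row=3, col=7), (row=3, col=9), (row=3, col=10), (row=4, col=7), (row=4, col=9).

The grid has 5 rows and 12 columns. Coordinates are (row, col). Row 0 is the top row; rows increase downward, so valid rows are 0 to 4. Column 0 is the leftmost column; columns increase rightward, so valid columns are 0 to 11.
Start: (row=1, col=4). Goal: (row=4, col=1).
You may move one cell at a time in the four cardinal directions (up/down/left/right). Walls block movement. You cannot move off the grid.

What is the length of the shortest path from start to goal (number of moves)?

BFS from (row=1, col=4) until reaching (row=4, col=1):
  Distance 0: (row=1, col=4)
  Distance 1: (row=0, col=4), (row=1, col=3), (row=1, col=5), (row=2, col=4)
  Distance 2: (row=0, col=3), (row=1, col=2), (row=1, col=6), (row=2, col=3), (row=3, col=4)
  Distance 3: (row=0, col=2), (row=0, col=6), (row=1, col=1), (row=1, col=7), (row=2, col=2), (row=2, col=6), (row=4, col=4)
  Distance 4: (row=0, col=1), (row=0, col=7), (row=1, col=0), (row=1, col=8), (row=2, col=1), (row=2, col=7), (row=3, col=2), (row=3, col=6), (row=4, col=3), (row=4, col=5)
  Distance 5: (row=0, col=0), (row=0, col=8), (row=2, col=8), (row=3, col=1), (row=4, col=2), (row=4, col=6)
  Distance 6: (row=0, col=9), (row=2, col=9), (row=3, col=0), (row=3, col=8), (row=4, col=1)  <- goal reached here
One shortest path (6 moves): (row=1, col=4) -> (row=1, col=3) -> (row=1, col=2) -> (row=1, col=1) -> (row=2, col=1) -> (row=3, col=1) -> (row=4, col=1)

Answer: Shortest path length: 6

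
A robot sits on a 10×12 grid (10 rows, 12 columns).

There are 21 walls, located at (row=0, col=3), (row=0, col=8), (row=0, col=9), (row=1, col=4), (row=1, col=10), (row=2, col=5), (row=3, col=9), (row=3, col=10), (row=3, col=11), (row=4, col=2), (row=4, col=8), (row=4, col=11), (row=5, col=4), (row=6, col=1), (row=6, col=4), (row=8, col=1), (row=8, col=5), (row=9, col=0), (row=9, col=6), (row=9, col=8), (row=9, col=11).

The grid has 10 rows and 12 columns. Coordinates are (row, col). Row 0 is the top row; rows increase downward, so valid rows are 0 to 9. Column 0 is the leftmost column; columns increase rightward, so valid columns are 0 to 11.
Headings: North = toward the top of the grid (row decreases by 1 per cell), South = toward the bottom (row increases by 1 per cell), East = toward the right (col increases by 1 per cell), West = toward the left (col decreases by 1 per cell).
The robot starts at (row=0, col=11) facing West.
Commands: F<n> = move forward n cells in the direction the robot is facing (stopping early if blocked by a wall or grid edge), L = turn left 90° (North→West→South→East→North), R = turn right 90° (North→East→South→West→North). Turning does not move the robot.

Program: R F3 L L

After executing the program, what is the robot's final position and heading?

Answer: Final position: (row=0, col=11), facing South

Derivation:
Start: (row=0, col=11), facing West
  R: turn right, now facing North
  F3: move forward 0/3 (blocked), now at (row=0, col=11)
  L: turn left, now facing West
  L: turn left, now facing South
Final: (row=0, col=11), facing South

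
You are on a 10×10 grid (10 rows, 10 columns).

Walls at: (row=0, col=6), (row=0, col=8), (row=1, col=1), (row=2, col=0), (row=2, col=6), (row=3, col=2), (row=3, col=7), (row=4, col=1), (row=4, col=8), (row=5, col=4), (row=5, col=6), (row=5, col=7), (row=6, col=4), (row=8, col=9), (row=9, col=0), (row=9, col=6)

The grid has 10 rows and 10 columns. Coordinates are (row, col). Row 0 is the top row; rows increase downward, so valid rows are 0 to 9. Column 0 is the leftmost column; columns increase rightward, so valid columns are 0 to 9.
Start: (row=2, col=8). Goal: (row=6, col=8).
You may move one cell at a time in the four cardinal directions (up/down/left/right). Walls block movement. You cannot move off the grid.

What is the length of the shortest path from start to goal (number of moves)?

BFS from (row=2, col=8) until reaching (row=6, col=8):
  Distance 0: (row=2, col=8)
  Distance 1: (row=1, col=8), (row=2, col=7), (row=2, col=9), (row=3, col=8)
  Distance 2: (row=1, col=7), (row=1, col=9), (row=3, col=9)
  Distance 3: (row=0, col=7), (row=0, col=9), (row=1, col=6), (row=4, col=9)
  Distance 4: (row=1, col=5), (row=5, col=9)
  Distance 5: (row=0, col=5), (row=1, col=4), (row=2, col=5), (row=5, col=8), (row=6, col=9)
  Distance 6: (row=0, col=4), (row=1, col=3), (row=2, col=4), (row=3, col=5), (row=6, col=8), (row=7, col=9)  <- goal reached here
One shortest path (6 moves): (row=2, col=8) -> (row=2, col=9) -> (row=3, col=9) -> (row=4, col=9) -> (row=5, col=9) -> (row=5, col=8) -> (row=6, col=8)

Answer: Shortest path length: 6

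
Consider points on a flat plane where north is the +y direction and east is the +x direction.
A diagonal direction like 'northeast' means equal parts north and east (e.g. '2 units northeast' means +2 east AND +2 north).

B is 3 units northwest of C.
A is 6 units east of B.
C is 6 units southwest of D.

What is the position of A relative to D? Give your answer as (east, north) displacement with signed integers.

Place D at the origin (east=0, north=0).
  C is 6 units southwest of D: delta (east=-6, north=-6); C at (east=-6, north=-6).
  B is 3 units northwest of C: delta (east=-3, north=+3); B at (east=-9, north=-3).
  A is 6 units east of B: delta (east=+6, north=+0); A at (east=-3, north=-3).
Therefore A relative to D: (east=-3, north=-3).

Answer: A is at (east=-3, north=-3) relative to D.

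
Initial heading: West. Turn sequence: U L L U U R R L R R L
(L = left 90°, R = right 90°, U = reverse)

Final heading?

Start: West
  U (U-turn (180°)) -> East
  L (left (90° counter-clockwise)) -> North
  L (left (90° counter-clockwise)) -> West
  U (U-turn (180°)) -> East
  U (U-turn (180°)) -> West
  R (right (90° clockwise)) -> North
  R (right (90° clockwise)) -> East
  L (left (90° counter-clockwise)) -> North
  R (right (90° clockwise)) -> East
  R (right (90° clockwise)) -> South
  L (left (90° counter-clockwise)) -> East
Final: East

Answer: Final heading: East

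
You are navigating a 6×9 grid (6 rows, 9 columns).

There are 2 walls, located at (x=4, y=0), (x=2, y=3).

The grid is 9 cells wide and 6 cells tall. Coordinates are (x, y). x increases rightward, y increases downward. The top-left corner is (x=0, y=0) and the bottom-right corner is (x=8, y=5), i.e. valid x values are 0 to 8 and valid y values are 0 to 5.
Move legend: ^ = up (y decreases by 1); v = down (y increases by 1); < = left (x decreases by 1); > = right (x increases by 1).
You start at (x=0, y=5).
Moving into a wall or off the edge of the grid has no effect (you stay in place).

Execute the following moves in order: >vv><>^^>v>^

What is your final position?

Start: (x=0, y=5)
  > (right): (x=0, y=5) -> (x=1, y=5)
  v (down): blocked, stay at (x=1, y=5)
  v (down): blocked, stay at (x=1, y=5)
  > (right): (x=1, y=5) -> (x=2, y=5)
  < (left): (x=2, y=5) -> (x=1, y=5)
  > (right): (x=1, y=5) -> (x=2, y=5)
  ^ (up): (x=2, y=5) -> (x=2, y=4)
  ^ (up): blocked, stay at (x=2, y=4)
  > (right): (x=2, y=4) -> (x=3, y=4)
  v (down): (x=3, y=4) -> (x=3, y=5)
  > (right): (x=3, y=5) -> (x=4, y=5)
  ^ (up): (x=4, y=5) -> (x=4, y=4)
Final: (x=4, y=4)

Answer: Final position: (x=4, y=4)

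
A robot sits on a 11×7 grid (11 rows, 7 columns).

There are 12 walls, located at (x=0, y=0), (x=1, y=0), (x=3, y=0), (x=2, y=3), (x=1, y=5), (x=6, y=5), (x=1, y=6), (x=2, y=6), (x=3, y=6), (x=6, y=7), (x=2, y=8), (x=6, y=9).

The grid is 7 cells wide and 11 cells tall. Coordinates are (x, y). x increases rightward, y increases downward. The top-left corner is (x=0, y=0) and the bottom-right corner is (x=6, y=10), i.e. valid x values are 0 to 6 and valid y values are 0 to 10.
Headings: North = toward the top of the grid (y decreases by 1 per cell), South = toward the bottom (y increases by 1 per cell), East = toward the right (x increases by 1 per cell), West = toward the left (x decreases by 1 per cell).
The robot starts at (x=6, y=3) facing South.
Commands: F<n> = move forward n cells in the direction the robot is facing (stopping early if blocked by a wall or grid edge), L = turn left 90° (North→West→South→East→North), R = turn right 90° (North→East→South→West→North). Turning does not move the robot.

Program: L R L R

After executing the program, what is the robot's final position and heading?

Answer: Final position: (x=6, y=3), facing South

Derivation:
Start: (x=6, y=3), facing South
  L: turn left, now facing East
  R: turn right, now facing South
  L: turn left, now facing East
  R: turn right, now facing South
Final: (x=6, y=3), facing South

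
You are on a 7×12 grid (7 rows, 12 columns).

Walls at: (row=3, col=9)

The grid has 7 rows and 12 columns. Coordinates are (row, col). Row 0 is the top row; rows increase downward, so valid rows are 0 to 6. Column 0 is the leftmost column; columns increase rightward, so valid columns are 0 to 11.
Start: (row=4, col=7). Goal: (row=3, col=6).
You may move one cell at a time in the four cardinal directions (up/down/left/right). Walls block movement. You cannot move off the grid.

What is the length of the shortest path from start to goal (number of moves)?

BFS from (row=4, col=7) until reaching (row=3, col=6):
  Distance 0: (row=4, col=7)
  Distance 1: (row=3, col=7), (row=4, col=6), (row=4, col=8), (row=5, col=7)
  Distance 2: (row=2, col=7), (row=3, col=6), (row=3, col=8), (row=4, col=5), (row=4, col=9), (row=5, col=6), (row=5, col=8), (row=6, col=7)  <- goal reached here
One shortest path (2 moves): (row=4, col=7) -> (row=4, col=6) -> (row=3, col=6)

Answer: Shortest path length: 2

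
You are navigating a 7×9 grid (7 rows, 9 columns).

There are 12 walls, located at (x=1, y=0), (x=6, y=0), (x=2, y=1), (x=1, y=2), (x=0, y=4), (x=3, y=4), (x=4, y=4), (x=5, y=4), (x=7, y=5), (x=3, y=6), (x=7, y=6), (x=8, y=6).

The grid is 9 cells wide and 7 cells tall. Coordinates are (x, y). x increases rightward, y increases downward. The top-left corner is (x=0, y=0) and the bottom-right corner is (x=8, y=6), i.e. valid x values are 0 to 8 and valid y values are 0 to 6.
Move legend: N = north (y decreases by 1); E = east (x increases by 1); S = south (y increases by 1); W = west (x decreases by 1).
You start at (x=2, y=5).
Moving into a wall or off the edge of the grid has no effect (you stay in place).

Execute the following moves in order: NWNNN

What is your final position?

Answer: Final position: (x=1, y=3)

Derivation:
Start: (x=2, y=5)
  N (north): (x=2, y=5) -> (x=2, y=4)
  W (west): (x=2, y=4) -> (x=1, y=4)
  N (north): (x=1, y=4) -> (x=1, y=3)
  N (north): blocked, stay at (x=1, y=3)
  N (north): blocked, stay at (x=1, y=3)
Final: (x=1, y=3)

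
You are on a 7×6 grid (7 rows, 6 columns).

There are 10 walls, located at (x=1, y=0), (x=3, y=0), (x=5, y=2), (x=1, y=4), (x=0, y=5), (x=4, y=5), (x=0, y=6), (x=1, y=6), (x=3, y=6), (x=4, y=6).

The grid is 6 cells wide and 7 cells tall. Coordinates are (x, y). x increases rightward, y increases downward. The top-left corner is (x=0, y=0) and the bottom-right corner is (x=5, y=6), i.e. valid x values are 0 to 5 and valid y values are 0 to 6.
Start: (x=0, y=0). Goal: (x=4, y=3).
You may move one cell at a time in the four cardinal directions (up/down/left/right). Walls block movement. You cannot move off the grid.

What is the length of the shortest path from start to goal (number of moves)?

Answer: Shortest path length: 7

Derivation:
BFS from (x=0, y=0) until reaching (x=4, y=3):
  Distance 0: (x=0, y=0)
  Distance 1: (x=0, y=1)
  Distance 2: (x=1, y=1), (x=0, y=2)
  Distance 3: (x=2, y=1), (x=1, y=2), (x=0, y=3)
  Distance 4: (x=2, y=0), (x=3, y=1), (x=2, y=2), (x=1, y=3), (x=0, y=4)
  Distance 5: (x=4, y=1), (x=3, y=2), (x=2, y=3)
  Distance 6: (x=4, y=0), (x=5, y=1), (x=4, y=2), (x=3, y=3), (x=2, y=4)
  Distance 7: (x=5, y=0), (x=4, y=3), (x=3, y=4), (x=2, y=5)  <- goal reached here
One shortest path (7 moves): (x=0, y=0) -> (x=0, y=1) -> (x=1, y=1) -> (x=2, y=1) -> (x=3, y=1) -> (x=4, y=1) -> (x=4, y=2) -> (x=4, y=3)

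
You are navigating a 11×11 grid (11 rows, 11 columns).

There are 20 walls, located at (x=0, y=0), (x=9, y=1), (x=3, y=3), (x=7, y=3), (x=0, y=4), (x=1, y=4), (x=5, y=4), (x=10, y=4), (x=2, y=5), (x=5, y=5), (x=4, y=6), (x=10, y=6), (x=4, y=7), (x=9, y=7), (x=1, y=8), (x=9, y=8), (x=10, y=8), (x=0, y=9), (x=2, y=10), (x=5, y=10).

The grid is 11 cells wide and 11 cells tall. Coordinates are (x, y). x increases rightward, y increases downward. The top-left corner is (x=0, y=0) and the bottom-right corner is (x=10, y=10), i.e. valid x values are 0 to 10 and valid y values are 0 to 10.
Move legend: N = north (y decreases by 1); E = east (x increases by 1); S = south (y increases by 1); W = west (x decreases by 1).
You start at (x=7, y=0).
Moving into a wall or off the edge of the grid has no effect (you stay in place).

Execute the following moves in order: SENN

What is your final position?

Start: (x=7, y=0)
  S (south): (x=7, y=0) -> (x=7, y=1)
  E (east): (x=7, y=1) -> (x=8, y=1)
  N (north): (x=8, y=1) -> (x=8, y=0)
  N (north): blocked, stay at (x=8, y=0)
Final: (x=8, y=0)

Answer: Final position: (x=8, y=0)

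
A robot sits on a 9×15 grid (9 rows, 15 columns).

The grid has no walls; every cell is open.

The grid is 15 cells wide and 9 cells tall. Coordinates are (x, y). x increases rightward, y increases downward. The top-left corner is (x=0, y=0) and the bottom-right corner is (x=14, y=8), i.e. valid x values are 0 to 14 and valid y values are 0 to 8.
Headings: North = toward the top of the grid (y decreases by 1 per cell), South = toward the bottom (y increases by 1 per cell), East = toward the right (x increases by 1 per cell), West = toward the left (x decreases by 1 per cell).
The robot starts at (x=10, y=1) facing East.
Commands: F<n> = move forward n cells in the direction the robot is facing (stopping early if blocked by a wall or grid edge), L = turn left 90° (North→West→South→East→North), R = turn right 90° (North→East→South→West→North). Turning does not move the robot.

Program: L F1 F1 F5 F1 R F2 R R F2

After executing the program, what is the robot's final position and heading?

Answer: Final position: (x=10, y=0), facing West

Derivation:
Start: (x=10, y=1), facing East
  L: turn left, now facing North
  F1: move forward 1, now at (x=10, y=0)
  F1: move forward 0/1 (blocked), now at (x=10, y=0)
  F5: move forward 0/5 (blocked), now at (x=10, y=0)
  F1: move forward 0/1 (blocked), now at (x=10, y=0)
  R: turn right, now facing East
  F2: move forward 2, now at (x=12, y=0)
  R: turn right, now facing South
  R: turn right, now facing West
  F2: move forward 2, now at (x=10, y=0)
Final: (x=10, y=0), facing West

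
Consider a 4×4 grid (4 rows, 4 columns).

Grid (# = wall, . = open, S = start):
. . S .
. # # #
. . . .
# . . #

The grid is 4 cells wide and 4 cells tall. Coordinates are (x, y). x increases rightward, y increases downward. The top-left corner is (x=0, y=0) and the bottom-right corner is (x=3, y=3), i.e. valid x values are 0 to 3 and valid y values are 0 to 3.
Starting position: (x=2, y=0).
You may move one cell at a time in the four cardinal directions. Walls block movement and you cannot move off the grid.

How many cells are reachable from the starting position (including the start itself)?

BFS flood-fill from (x=2, y=0):
  Distance 0: (x=2, y=0)
  Distance 1: (x=1, y=0), (x=3, y=0)
  Distance 2: (x=0, y=0)
  Distance 3: (x=0, y=1)
  Distance 4: (x=0, y=2)
  Distance 5: (x=1, y=2)
  Distance 6: (x=2, y=2), (x=1, y=3)
  Distance 7: (x=3, y=2), (x=2, y=3)
Total reachable: 11 (grid has 11 open cells total)

Answer: Reachable cells: 11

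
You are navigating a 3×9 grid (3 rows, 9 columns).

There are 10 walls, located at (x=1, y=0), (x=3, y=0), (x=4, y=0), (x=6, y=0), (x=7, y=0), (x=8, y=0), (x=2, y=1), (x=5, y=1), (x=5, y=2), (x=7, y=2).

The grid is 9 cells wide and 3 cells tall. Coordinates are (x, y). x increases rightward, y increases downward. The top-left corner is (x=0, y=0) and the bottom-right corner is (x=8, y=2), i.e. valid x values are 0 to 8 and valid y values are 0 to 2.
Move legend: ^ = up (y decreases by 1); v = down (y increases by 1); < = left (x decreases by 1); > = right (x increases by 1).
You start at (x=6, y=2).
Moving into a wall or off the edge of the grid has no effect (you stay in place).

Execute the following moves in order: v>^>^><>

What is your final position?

Start: (x=6, y=2)
  v (down): blocked, stay at (x=6, y=2)
  > (right): blocked, stay at (x=6, y=2)
  ^ (up): (x=6, y=2) -> (x=6, y=1)
  > (right): (x=6, y=1) -> (x=7, y=1)
  ^ (up): blocked, stay at (x=7, y=1)
  > (right): (x=7, y=1) -> (x=8, y=1)
  < (left): (x=8, y=1) -> (x=7, y=1)
  > (right): (x=7, y=1) -> (x=8, y=1)
Final: (x=8, y=1)

Answer: Final position: (x=8, y=1)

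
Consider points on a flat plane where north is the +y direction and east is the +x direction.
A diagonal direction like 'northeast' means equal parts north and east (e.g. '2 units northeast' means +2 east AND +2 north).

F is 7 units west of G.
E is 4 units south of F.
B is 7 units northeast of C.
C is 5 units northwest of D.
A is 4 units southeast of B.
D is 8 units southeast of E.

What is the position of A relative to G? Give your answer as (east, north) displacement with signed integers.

Answer: A is at (east=7, north=-4) relative to G.

Derivation:
Place G at the origin (east=0, north=0).
  F is 7 units west of G: delta (east=-7, north=+0); F at (east=-7, north=0).
  E is 4 units south of F: delta (east=+0, north=-4); E at (east=-7, north=-4).
  D is 8 units southeast of E: delta (east=+8, north=-8); D at (east=1, north=-12).
  C is 5 units northwest of D: delta (east=-5, north=+5); C at (east=-4, north=-7).
  B is 7 units northeast of C: delta (east=+7, north=+7); B at (east=3, north=0).
  A is 4 units southeast of B: delta (east=+4, north=-4); A at (east=7, north=-4).
Therefore A relative to G: (east=7, north=-4).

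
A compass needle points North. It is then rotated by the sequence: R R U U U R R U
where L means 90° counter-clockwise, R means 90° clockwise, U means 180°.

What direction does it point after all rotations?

Start: North
  R (right (90° clockwise)) -> East
  R (right (90° clockwise)) -> South
  U (U-turn (180°)) -> North
  U (U-turn (180°)) -> South
  U (U-turn (180°)) -> North
  R (right (90° clockwise)) -> East
  R (right (90° clockwise)) -> South
  U (U-turn (180°)) -> North
Final: North

Answer: Final heading: North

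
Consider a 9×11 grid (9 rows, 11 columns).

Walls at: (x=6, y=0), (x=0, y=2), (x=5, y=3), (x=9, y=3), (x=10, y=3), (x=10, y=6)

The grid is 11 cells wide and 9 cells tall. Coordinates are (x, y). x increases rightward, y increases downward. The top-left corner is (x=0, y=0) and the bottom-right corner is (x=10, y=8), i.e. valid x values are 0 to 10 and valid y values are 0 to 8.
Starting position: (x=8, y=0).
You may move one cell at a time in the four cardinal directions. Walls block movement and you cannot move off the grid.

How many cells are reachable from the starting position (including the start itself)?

Answer: Reachable cells: 93

Derivation:
BFS flood-fill from (x=8, y=0):
  Distance 0: (x=8, y=0)
  Distance 1: (x=7, y=0), (x=9, y=0), (x=8, y=1)
  Distance 2: (x=10, y=0), (x=7, y=1), (x=9, y=1), (x=8, y=2)
  Distance 3: (x=6, y=1), (x=10, y=1), (x=7, y=2), (x=9, y=2), (x=8, y=3)
  Distance 4: (x=5, y=1), (x=6, y=2), (x=10, y=2), (x=7, y=3), (x=8, y=4)
  Distance 5: (x=5, y=0), (x=4, y=1), (x=5, y=2), (x=6, y=3), (x=7, y=4), (x=9, y=4), (x=8, y=5)
  Distance 6: (x=4, y=0), (x=3, y=1), (x=4, y=2), (x=6, y=4), (x=10, y=4), (x=7, y=5), (x=9, y=5), (x=8, y=6)
  Distance 7: (x=3, y=0), (x=2, y=1), (x=3, y=2), (x=4, y=3), (x=5, y=4), (x=6, y=5), (x=10, y=5), (x=7, y=6), (x=9, y=6), (x=8, y=7)
  Distance 8: (x=2, y=0), (x=1, y=1), (x=2, y=2), (x=3, y=3), (x=4, y=4), (x=5, y=5), (x=6, y=6), (x=7, y=7), (x=9, y=7), (x=8, y=8)
  Distance 9: (x=1, y=0), (x=0, y=1), (x=1, y=2), (x=2, y=3), (x=3, y=4), (x=4, y=5), (x=5, y=6), (x=6, y=7), (x=10, y=7), (x=7, y=8), (x=9, y=8)
  Distance 10: (x=0, y=0), (x=1, y=3), (x=2, y=4), (x=3, y=5), (x=4, y=6), (x=5, y=7), (x=6, y=8), (x=10, y=8)
  Distance 11: (x=0, y=3), (x=1, y=4), (x=2, y=5), (x=3, y=6), (x=4, y=7), (x=5, y=8)
  Distance 12: (x=0, y=4), (x=1, y=5), (x=2, y=6), (x=3, y=7), (x=4, y=8)
  Distance 13: (x=0, y=5), (x=1, y=6), (x=2, y=7), (x=3, y=8)
  Distance 14: (x=0, y=6), (x=1, y=7), (x=2, y=8)
  Distance 15: (x=0, y=7), (x=1, y=8)
  Distance 16: (x=0, y=8)
Total reachable: 93 (grid has 93 open cells total)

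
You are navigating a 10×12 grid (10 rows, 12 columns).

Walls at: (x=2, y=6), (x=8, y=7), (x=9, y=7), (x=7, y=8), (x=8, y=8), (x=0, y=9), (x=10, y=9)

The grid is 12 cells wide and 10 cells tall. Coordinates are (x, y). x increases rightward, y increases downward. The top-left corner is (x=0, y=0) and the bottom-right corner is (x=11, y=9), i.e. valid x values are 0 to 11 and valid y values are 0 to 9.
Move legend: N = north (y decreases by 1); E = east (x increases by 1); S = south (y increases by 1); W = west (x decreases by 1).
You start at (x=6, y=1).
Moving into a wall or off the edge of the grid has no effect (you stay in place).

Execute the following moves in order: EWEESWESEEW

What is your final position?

Answer: Final position: (x=9, y=3)

Derivation:
Start: (x=6, y=1)
  E (east): (x=6, y=1) -> (x=7, y=1)
  W (west): (x=7, y=1) -> (x=6, y=1)
  E (east): (x=6, y=1) -> (x=7, y=1)
  E (east): (x=7, y=1) -> (x=8, y=1)
  S (south): (x=8, y=1) -> (x=8, y=2)
  W (west): (x=8, y=2) -> (x=7, y=2)
  E (east): (x=7, y=2) -> (x=8, y=2)
  S (south): (x=8, y=2) -> (x=8, y=3)
  E (east): (x=8, y=3) -> (x=9, y=3)
  E (east): (x=9, y=3) -> (x=10, y=3)
  W (west): (x=10, y=3) -> (x=9, y=3)
Final: (x=9, y=3)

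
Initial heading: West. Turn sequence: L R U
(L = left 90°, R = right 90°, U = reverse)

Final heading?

Answer: Final heading: East

Derivation:
Start: West
  L (left (90° counter-clockwise)) -> South
  R (right (90° clockwise)) -> West
  U (U-turn (180°)) -> East
Final: East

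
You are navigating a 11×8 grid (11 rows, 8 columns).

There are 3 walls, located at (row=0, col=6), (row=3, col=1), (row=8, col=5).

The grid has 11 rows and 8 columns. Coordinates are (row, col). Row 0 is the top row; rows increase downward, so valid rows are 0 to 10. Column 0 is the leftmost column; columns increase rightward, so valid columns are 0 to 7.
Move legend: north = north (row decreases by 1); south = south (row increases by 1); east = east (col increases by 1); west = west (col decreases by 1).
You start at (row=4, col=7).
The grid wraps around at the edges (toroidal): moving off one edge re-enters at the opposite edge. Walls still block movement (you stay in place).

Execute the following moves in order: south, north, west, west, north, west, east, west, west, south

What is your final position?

Start: (row=4, col=7)
  south (south): (row=4, col=7) -> (row=5, col=7)
  north (north): (row=5, col=7) -> (row=4, col=7)
  west (west): (row=4, col=7) -> (row=4, col=6)
  west (west): (row=4, col=6) -> (row=4, col=5)
  north (north): (row=4, col=5) -> (row=3, col=5)
  west (west): (row=3, col=5) -> (row=3, col=4)
  east (east): (row=3, col=4) -> (row=3, col=5)
  west (west): (row=3, col=5) -> (row=3, col=4)
  west (west): (row=3, col=4) -> (row=3, col=3)
  south (south): (row=3, col=3) -> (row=4, col=3)
Final: (row=4, col=3)

Answer: Final position: (row=4, col=3)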